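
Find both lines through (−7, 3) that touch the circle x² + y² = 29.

Write the tangent as mx − y + (3 − m·(−7)) = 0 and set its distance from the centre to √29:
(7m − (−3))² = 29(m² + 1)
10m² + 21m − 10 = 0, so m = −5/2 or m = 2/5.
With m = −5/2: 5x + 2y = −29. With m = 2/5: 2x − 5y = −29.

5x + 2y = −29 and 2x − 5y = −29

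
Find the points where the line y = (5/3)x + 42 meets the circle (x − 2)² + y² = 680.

From the line, y = (126 + 5x)/3. Substituting:
34x² + 1224x + 9792 = 0  ⟹  x² + 36x + 288 = 0
x = −12 or x = −24, giving (−12, 22) and (−24, 2).

(−24, 2) and (−12, 22)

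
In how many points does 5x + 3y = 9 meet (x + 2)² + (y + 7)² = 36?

Substituting the line into the circle gives 34x² − 264x + 612 = 0.
Discriminant = (−264)² − 4·34·(612) = −13536 < 0.
No real roots: the line does not meet the circle.

0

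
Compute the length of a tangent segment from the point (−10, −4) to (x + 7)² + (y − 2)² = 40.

The centre is (−7, 2) and r = 2√10. The square of the distance from P to the centre is 9 + 36 = 45.
The tangent meets the radius at right angles, so tangent² = |PO|² − r² = 45 − 40 = 5.

√5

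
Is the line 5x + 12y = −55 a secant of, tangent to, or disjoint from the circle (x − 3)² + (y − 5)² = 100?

tangent

Centre (3, 5), r² = 100. Distance² from centre to line = (130)²/169 = 100.
Since d² = r², the line is tangent.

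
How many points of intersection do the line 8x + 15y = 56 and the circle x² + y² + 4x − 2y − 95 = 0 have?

2

d² = (8·(−2) + 15·1 − (56))²/289 = 3249/289; r² = 100.
Since d² < r², the line cuts the circle twice.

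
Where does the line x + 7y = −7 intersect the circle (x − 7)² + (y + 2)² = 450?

(−14, 1) and (28, −5)

From the line, y = (−7 − x)/7. Substituting:
50x² − 700x − 19600 = 0  ⟹  x² − 14x − 392 = 0
x = 28 or x = −14, giving (28, −5) and (−14, 1).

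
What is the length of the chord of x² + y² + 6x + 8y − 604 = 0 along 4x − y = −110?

Express y = 4x + 110 and substitute into the circle:
17x² + 918x + 12376 = 0  ⟹  x² + 54x + 728 = 0
x = −26 or x = −28, giving (−26, 6) and (−28, −2).
|(−26, 6) − (−28, −2)| = √((2)² + (8)²) = 2√17.

2√17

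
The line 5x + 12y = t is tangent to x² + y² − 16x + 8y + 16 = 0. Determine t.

Tangency holds when the distance from the centre (8, −4) to the line equals the radius 8:
|5·8 + 12·(−4) − t| / √169 = 8
|t − (−8)| = 8·13, so t = 96 or t = −112.

t = −112 or t = 96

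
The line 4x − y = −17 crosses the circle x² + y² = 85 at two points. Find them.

Express y = 4x + 17 and substitute into the circle:
17x² + 136x + 204 = 0  ⟹  x² + 8x + 12 = 0
x = −2 or x = −6, giving (−2, 9) and (−6, −7).

(−6, −7) and (−2, 9)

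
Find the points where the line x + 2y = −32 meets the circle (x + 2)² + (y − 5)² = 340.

(−14, −9) and (−6, −13)

From the line, y = (−32 − x)/2. Substituting:
5x² + 100x + 420 = 0  ⟹  x² + 20x + 84 = 0
x = −6 or x = −14, giving (−6, −13) and (−14, −9).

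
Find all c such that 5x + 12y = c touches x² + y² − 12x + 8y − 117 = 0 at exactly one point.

For a tangent, require d(centre, line) = r = 13.
|5·6 + 12·(−4) − c| / √169 = 13
|c − (−18)| = 13·13, so c = 151 or c = −187.

c = −187 or c = 151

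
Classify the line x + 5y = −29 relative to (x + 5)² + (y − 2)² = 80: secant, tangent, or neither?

secant

Centre (−5, 2), r² = 80. Distance² from centre to line = (34)²/26 = 578/13.
Since d² < r², the line cuts the circle twice.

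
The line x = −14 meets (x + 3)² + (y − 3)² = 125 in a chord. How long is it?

The distance from (−3, 3) to the line is 11, and r² = 125.
Chord = 2√(r² − d²) = 2·√(4) = 4.

4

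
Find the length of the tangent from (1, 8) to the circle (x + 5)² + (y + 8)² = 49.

9√3

Centre (−5, −8), r² = 49. |PO|² = (6)² + (16)² = 292.
The tangent meets the radius at right angles, so tangent² = |PO|² − r² = 292 − 49 = 243.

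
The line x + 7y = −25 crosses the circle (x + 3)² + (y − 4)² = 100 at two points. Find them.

From the line, y = (−25 − x)/7. Substituting:
50x² + 400x − 1650 = 0  ⟹  x² + 8x − 33 = 0
x = 3 or x = −11, giving (3, −4) and (−11, −2).

(−11, −2) and (3, −4)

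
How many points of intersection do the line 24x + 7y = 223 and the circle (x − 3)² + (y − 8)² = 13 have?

0

Centre (3, 8), r² = 13. Distance² from centre to line = (−95)²/625 = 361/25.
Since d² > r², the line lies outside the circle.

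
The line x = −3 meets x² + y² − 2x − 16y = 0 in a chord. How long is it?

The line gives x = −3. Substituting into the circle:
y² − 16y + 15 = 0
y = 15 or y = 1, giving (−3, 15) and (−3, 1).
|(−3, 15) − (−3, 1)| = √((0)² + (14)²) = 14.

14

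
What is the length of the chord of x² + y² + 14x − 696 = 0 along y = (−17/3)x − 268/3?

Centre (−7, 0), r² = 745. Perpendicular distance d from centre to line = |149| / √298 = 149/√298.
Half the chord is √(r² − d²) = √(1341/2), so the full chord is 3√298.

3√298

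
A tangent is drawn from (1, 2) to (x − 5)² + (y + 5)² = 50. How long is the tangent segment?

√15

Centre (5, −5), r² = 50. |PO|² = (−4)² + (7)² = 65.
By the tangent–radius right angle, tangent length = √(|PO|² − r²) = √15.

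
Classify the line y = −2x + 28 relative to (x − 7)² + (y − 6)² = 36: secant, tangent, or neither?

secant

Substituting the line into the circle gives 5x² − 102x + 497 = 0.
Δ = 10404 − 9940 = 464.
Two real roots: the line is a secant.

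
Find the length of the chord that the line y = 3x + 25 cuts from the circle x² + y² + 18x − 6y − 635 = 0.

Centre (−9, 3), r² = 725. Perpendicular distance d from centre to line = |−5| / √10 = 5/√10.
Half the chord is √(r² − d²) = √(1445/2), so the full chord is 17√10.

17√10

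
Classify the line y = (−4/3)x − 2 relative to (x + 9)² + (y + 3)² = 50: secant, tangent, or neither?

neither

Centre (−9, −3), r² = 50. Distance² from centre to line = (−39)²/25 = 1521/25.
Since d² > r², the line lies outside the circle.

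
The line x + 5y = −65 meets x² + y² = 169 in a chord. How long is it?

√26

The distance from (0, 0) to the line is 65/√26, and r² = 169.
Half the chord is √(r² − d²) = √(13/2), so the full chord is √26.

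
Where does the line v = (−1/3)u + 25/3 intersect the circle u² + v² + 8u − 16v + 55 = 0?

Substitute v = (25 − u)/3:
10u² + 70u − 80 = 0  ⟹  u² + 7u − 8 = 0
u = 1 or u = −8, giving (1, 8) and (−8, 11).

(−8, 11) and (1, 8)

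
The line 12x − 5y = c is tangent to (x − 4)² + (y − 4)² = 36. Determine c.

For a tangent, require d(centre, line) = r = 6.
|12·4 − 5·4 − c| / √169 = 6
|c − (28)| = 6·13, so c = 106 or c = −50.

c = −50 or c = 106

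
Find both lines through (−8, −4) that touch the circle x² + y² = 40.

x + 3y = −20 and 3x − y = −20

Let a tangent through (−8, −4) have slope m. Its distance from (0, 0) must equal 2√10:
[m·(8) − (4)]² = 40(m² + 1)
3m² − 8m − 3 = 0, so m = −1/3 or m = 3.
Through (−8, −4) these give x + 3y = −20 and 3x − y = −20.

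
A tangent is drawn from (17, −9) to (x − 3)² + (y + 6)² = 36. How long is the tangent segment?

Centre (3, −6), r² = 36. |PO|² = (14)² + (−3)² = 205.
Power of the point: PT² = |PO|² − r² = 169, so PT = 13.

13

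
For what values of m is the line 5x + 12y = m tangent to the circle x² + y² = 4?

m = −26 or m = 26

The line touches the circle iff its distance from (0, 0) is 2:
|5·0 + 12·0 − m| / √169 = 2
|m| = 2·13, so m = 26 or m = −26.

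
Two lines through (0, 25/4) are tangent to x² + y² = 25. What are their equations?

Write the tangent as mx − y + (25/4 − m·(0)) = 0 and set its distance from the centre to 5:
[m·(0) − (−25/4)]² = 25(m² + 1)
16m² − 9 = 0, so m = 3/4 or m = −3/4.
With m = 3/4: 3x − 4y = −25. With m = −3/4: 3x + 4y = 25.

3x − 4y = −25 and 3x + 4y = 25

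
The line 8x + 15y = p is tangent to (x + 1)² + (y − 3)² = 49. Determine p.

p = −82 or p = 156

The line touches the circle iff its distance from (−1, 3) is 7:
|8·(−1) + 15·3 − p| / √289 = 7
|p − (37)| = 7·17, so p = 156 or p = −82.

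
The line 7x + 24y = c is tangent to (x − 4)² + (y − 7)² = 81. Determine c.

Tangency holds when the distance from the centre (4, 7) to the line equals the radius 9:
|7·4 + 24·7 − c| / √625 = 9
|c − (196)| = 9·25, so c = 421 or c = −29.

c = −29 or c = 421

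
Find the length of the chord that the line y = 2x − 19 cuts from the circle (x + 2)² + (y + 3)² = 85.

2√5

Centre (−2, −3), r² = 85. Perpendicular distance d from centre to line = |−20| / √5 = 20/√5.
Chord = 2√(r² − d²) = 2·√(5) = 2√5.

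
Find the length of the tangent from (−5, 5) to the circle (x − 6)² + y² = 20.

3√14

With centre O = (6, 0), |OP|² = 146 and r² = 20.
By the tangent–radius right angle, tangent length = √(|PO|² − r²) = √126 = 3√14.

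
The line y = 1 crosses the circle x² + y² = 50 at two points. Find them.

Express y = 1 and substitute into the circle:
x² − 49 = 0
x = 7 or x = −7, giving (7, 1) and (−7, 1).

(−7, 1) and (7, 1)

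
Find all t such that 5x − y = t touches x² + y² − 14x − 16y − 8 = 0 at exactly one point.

t = 27 ± 11√26

The line touches the circle iff its distance from (7, 8) is 11:
|5·7 − 1·8 − t| / √26 = 11
|t − (27)| = 11√26.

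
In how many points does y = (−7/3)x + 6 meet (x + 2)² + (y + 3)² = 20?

Centre (−2, −3), r² = 20. Distance² from centre to line = (−41)²/58 = 1681/58.
Since d² > r², the line lies outside the circle.

0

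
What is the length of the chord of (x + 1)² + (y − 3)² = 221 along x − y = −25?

From the line, y = x + 25. Substituting:
2x² + 46x + 264 = 0  ⟹  x² + 23x + 132 = 0
x = −11 or x = −12, giving (−11, 14) and (−12, 13).
Chord length = distance between (−11, 14) and (−12, 13) = √2 = √2.

√2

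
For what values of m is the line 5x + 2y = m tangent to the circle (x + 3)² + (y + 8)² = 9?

For a tangent, require d(centre, line) = r = 3.
|5·(−3) + 2·(−8) − m| / √29 = 3
|m − (−31)| = 3√29.

m = −31 ± 3√29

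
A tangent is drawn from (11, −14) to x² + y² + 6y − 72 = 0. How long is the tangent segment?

√161

With centre O = (0, −3), |OP|² = 242 and r² = 81.
Power of the point: PT² = |PO|² − r² = 161, so PT = √161.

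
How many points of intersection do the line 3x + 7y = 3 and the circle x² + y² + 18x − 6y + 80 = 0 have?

Centre (−9, 3), r² = 10. Distance² from centre to line = (−9)²/58 = 81/58.
Since d² < r², the line cuts the circle twice.

2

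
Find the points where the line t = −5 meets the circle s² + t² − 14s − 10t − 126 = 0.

Substitute t = −5:
s² − 14s − 51 = 0
s = 17 or s = −3, giving (17, −5) and (−3, −5).

(−3, −5) and (17, −5)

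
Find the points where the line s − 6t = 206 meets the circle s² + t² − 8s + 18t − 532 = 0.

(2, −34) and (14, −32)

Express t = (−206 + s)/6 and substitute into the circle:
37s² − 592s + 1036 = 0  ⟹  s² − 16s + 28 = 0
s = 14 or s = 2, giving (14, −32) and (2, −34).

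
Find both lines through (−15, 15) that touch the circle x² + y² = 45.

Let a tangent through (−15, 15) have slope m. Its distance from (0, 0) must equal 3√5:
(15m − (−15))² = 45(m² + 1)
2m² + 5m + 2 = 0, so m = −1/2 or m = −2.
With m = −1/2: x + 2y = 15. With m = −2: 2x + y = −15.

x + 2y = 15 and 2x + y = −15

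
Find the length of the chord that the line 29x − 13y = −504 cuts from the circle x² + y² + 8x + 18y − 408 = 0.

Centre (−4, −9), r² = 505. Perpendicular distance d from centre to line = |505| / √1010 = 505/√1010.
Chord = 2√(r² − d²) = 2·√(505/2) = √1010.

√1010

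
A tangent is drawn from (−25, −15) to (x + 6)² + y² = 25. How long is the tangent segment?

√561

Centre (−6, 0), r² = 25. |PO|² = (−19)² + (−15)² = 586.
Power of the point: PT² = |PO|² − r² = 561, so PT = √561.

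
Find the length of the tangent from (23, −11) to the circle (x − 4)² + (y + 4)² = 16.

√394

Centre (4, −4), r² = 16. |PO|² = (19)² + (−7)² = 410.
By the tangent–radius right angle, tangent length = √(|PO|² − r²) = √394.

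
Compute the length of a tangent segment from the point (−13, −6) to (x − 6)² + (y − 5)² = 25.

With centre O = (6, 5), |OP|² = 482 and r² = 25.
By the tangent–radius right angle, tangent length = √(|PO|² − r²) = √457.

√457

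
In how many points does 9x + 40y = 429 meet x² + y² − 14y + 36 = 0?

Substituting the line into the circle gives 1681x² − 2682x + 1401 = 0.
Discriminant = (−2682)² − 4·1681·(1401) = −2227200 < 0.
No real roots: the line does not meet the circle.

0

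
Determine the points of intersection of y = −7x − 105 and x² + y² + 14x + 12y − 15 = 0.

(−15, 0) and (−13, −14)

From the line, y = −7x − 105. Substituting:
50x² + 1400x + 9750 = 0  ⟹  x² + 28x + 195 = 0
x = −13 or x = −15, giving (−13, −14) and (−15, 0).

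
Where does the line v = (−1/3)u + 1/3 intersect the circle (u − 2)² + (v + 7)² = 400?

(−14, 5) and (22, −7)

From the line, v = (1 − u)/3. Substituting:
10u² − 80u − 3080 = 0  ⟹  u² − 8u − 308 = 0
u = 22 or u = −14, giving (22, −7) and (−14, 5).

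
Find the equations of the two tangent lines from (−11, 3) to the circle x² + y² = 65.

A line y − (3) = m(x − (−11)) is tangent when its distance from (0, 0) is √65:
[m·(11) − (−3)]² = 65(m² + 1)
28m² + 33m − 28 = 0, so m = −7/4 or m = 4/7.
With m = −7/4: 7x + 4y = −65. With m = 4/7: 4x − 7y = −65.

7x + 4y = −65 and 4x − 7y = −65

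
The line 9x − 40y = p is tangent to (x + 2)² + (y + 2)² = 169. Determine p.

For a tangent, require d(centre, line) = r = 13.
|9·(−2) − 40·(−2) − p| / √1681 = 13
|p − (62)| = 13·41, so p = 595 or p = −471.

p = −471 or p = 595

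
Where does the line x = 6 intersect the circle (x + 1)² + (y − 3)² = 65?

(6, −1) and (6, 7)

The line gives x = 6. Substituting into the circle:
y² − 6y − 7 = 0
y = 7 or y = −1, giving (6, 7) and (6, −1).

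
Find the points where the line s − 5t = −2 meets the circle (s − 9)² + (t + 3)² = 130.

Express t = (2 + s)/5 and substitute into the circle:
26s² − 416s − 936 = 0  ⟹  s² − 16s − 36 = 0
s = 18 or s = −2, giving (18, 4) and (−2, 0).

(−2, 0) and (18, 4)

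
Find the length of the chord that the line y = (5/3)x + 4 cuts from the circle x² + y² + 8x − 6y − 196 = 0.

5√34

Centre (−4, 3), r² = 221. Perpendicular distance d from centre to line = |−17| / √34 = 17/√34.
Half the chord is √(r² − d²) = √(425/2), so the full chord is 5√34.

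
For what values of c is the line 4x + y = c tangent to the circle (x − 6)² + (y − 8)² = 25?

For a tangent, require d(centre, line) = r = 5.
|4·6 + 1·8 − c| / √17 = 5
|c − (32)| = 5√17.

c = 32 ± 5√17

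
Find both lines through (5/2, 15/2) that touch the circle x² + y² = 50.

x − 7y = −50 and x + y = 10

A line y − (15/2) = m(x − (5/2)) is tangent when its distance from (0, 0) is 5√2:
(−5/2m − (−15/2))² = 50(m² + 1)
7m² + 6m − 1 = 0, so m = 1/7 or m = −1.
With m = 1/7: x − 7y = −50. With m = −1: x + y = 10.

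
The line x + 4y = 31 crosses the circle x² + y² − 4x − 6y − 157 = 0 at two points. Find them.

Express y = (31 − x)/4 and substitute into the circle:
17x² − 102x − 2295 = 0  ⟹  x² − 6x − 135 = 0
x = 15 or x = −9, giving (15, 4) and (−9, 10).

(−9, 10) and (15, 4)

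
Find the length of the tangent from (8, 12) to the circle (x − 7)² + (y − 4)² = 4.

√61

With centre O = (7, 4), |OP|² = 65 and r² = 4.
Power of the point: PT² = |PO|² − r² = 61, so PT = √61.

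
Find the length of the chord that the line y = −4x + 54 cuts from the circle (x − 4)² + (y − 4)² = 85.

2√17

Centre (4, 4), r² = 85. Perpendicular distance d from centre to line = |−34| / √17 = 34/√17.
Half the chord is √(r² − d²) = √(17), so the full chord is 2√17.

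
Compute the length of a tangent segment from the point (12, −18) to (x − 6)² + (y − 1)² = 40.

Centre (6, 1), r² = 40. |PO|² = (6)² + (−19)² = 397.
The tangent meets the radius at right angles, so tangent² = |PO|² − r² = 397 − 40 = 357.

√357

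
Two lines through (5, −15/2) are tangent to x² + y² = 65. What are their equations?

7x − 4y = 65 and x − 8y = 65

A line y − (−15/2) = m(x − (5)) is tangent when its distance from (0, 0) is √65:
[m·(−5) − (15/2)]² = 65(m² + 1)
32m² − 60m + 7 = 0, so m = 7/4 or m = 1/8.
With m = 7/4: 7x − 4y = 65. With m = 1/8: x − 8y = 65.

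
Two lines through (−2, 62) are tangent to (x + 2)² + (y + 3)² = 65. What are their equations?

8x − y = −78 and 8x + y = 46

Write the tangent as mx − y + (62 − m·(−2)) = 0 and set its distance from the centre to √65:
(0m − (−65))² = 65(m² + 1)
m² − 64 = 0, so m = 8 or m = −8.
Through (−2, 62) these give 8x − y = −78 and 8x + y = 46.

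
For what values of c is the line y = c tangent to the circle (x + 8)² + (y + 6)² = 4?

Tangency holds when the distance from the centre (−8, −6) to the line equals the radius 2:
|0·(−8) + 1·(−6) − c| / √1 = 2
|c − (−6)| = 2, so c = −4 or c = −8.

c = −8 or c = −4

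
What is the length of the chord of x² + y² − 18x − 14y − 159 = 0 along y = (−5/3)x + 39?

Centre (9, 7), r² = 289. Perpendicular distance d from centre to line = |−51| / √34 = 51/√34.
Chord = 2√(r² − d²) = 2·√(425/2) = 5√34.

5√34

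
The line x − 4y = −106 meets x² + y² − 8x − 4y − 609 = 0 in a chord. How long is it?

2√17

Centre (4, 2), r² = 629. Perpendicular distance d from centre to line = |102| / √17 = 102/√17.
Chord = 2√(r² − d²) = 2·√(17) = 2√17.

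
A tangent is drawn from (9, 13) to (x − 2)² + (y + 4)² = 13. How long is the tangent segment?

5√13

With centre O = (2, −4), |OP|² = 338 and r² = 13.
By the tangent–radius right angle, tangent length = √(|PO|² − r²) = √325 = 5√13.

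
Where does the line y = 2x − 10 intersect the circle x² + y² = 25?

Substitute y = 2x − 10:
5x² − 40x + 75 = 0  ⟹  x² − 8x + 15 = 0
x = 5 or x = 3, giving (5, 0) and (3, −4).

(3, −4) and (5, 0)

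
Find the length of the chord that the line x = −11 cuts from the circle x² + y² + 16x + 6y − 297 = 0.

38

The line gives x = −11. Substituting into the circle:
y² + 6y − 352 = 0
y = 16 or y = −22, giving (−11, 16) and (−11, −22).
Chord length = distance between (−11, 16) and (−11, −22) = √1444 = 38.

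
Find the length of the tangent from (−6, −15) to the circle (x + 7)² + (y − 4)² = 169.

√193

Centre (−7, 4), r² = 169. |PO|² = (1)² + (−19)² = 362.
The tangent meets the radius at right angles, so tangent² = |PO|² − r² = 362 − 169 = 193.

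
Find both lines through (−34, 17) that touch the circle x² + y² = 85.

Let a tangent through (−34, 17) have slope m. Its distance from (0, 0) must equal √85:
(34m − (−17))² = 85(m² + 1)
63m² + 68m + 12 = 0, so m = −2/9 or m = −6/7.
Through (−34, 17) these give 2x + 9y = 85 and 6x + 7y = −85.

2x + 9y = 85 and 6x + 7y = −85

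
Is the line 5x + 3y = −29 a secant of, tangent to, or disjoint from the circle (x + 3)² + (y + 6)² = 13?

Substituting the line into the circle gives 34x² + 164x + 85 = 0.
Δ = 26896 − 11560 = 15336.
Two real roots: the line is a secant.

secant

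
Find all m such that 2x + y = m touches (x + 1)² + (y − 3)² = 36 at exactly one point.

m = 1 ± 6√5

For a tangent, require d(centre, line) = r = 6.
|2·(−1) + 1·3 − m| / √5 = 6
|m − (1)| = 6√5.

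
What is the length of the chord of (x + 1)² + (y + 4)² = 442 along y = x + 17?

Substitute y = x + 17:
2x² + 44x = 0  ⟹  x² + 22x = 0
x = 0 or x = −22, giving (0, 17) and (−22, −5).
|(0, 17) − (−22, −5)| = √((22)² + (22)²) = 22√2.

22√2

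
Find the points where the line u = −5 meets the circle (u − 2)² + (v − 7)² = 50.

The line gives u = −5. Substituting into the circle:
v² − 14v + 48 = 0
v = 8 or v = 6, giving (−5, 8) and (−5, 6).

(−5, 6) and (−5, 8)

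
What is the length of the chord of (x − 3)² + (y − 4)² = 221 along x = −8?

20

The distance from (3, 4) to the line is 11, and r² = 221.
Chord = 2√(r² − d²) = 2·√(100) = 20.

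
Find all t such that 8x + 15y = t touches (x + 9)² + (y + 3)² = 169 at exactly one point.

Tangency holds when the distance from the centre (−9, −3) to the line equals the radius 13:
|8·(−9) + 15·(−3) − t| / √289 = 13
|t − (−117)| = 13·17, so t = 104 or t = −338.

t = −338 or t = 104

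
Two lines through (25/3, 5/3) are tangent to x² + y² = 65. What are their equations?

Let a tangent through (25/3, 5/3) have slope m. Its distance from (0, 0) must equal √65:
[m·(−25/3) − (−5/3)]² = 65(m² + 1)
4m² − 25m − 56 = 0, so m = −7/4 or m = 8.
Through (25/3, 5/3) these give 7x + 4y = 65 and 8x − y = 65.

7x + 4y = 65 and 8x − y = 65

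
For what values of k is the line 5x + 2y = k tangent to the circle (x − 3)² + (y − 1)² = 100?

For a tangent, require d(centre, line) = r = 10.
|5·3 + 2·1 − k| / √29 = 10
|k − (17)| = 10√29.

k = 17 ± 10√29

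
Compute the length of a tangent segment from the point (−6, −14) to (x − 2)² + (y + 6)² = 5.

Centre (2, −6), r² = 5. |PO|² = (−8)² + (−8)² = 128.
Power of the point: PT² = |PO|² − r² = 123, so PT = √123.

√123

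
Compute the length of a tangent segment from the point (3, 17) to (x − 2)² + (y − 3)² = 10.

With centre O = (2, 3), |OP|² = 197 and r² = 10.
Power of the point: PT² = |PO|² − r² = 187, so PT = √187.

√187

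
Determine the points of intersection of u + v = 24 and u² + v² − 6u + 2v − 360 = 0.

Express v = −u + 24 and substitute into the circle:
2u² − 56u + 264 = 0  ⟹  u² − 28u + 132 = 0
u = 22 or u = 6, giving (22, 2) and (6, 18).

(6, 18) and (22, 2)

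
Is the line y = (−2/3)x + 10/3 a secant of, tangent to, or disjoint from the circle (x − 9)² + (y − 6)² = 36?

disjoint

d² = (2·9 + 3·6 − (10))²/13 = 52; r² = 36.
Since d² > r², the line lies outside the circle.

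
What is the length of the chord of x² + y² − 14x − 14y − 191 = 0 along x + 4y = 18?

8√17

Centre (7, 7), r² = 289. Perpendicular distance d from centre to line = |17| / √17 = 17/√17.
Chord = 2√(r² − d²) = 2·√(272) = 8√17.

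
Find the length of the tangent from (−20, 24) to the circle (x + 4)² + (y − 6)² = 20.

4√35

The centre is (−4, 6) and r = 2√5. The square of the distance from P to the centre is 256 + 324 = 580.
Power of the point: PT² = |PO|² − r² = 560, so PT = 4√35.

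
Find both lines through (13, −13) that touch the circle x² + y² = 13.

2x + 3y = −13 and 3x + 2y = 13

Let a tangent through (13, −13) have slope m. Its distance from (0, 0) must equal √13:
(−13m − (13))² = 13(m² + 1)
6m² + 13m + 6 = 0, so m = −2/3 or m = −3/2.
Through (13, −13) these give 2x + 3y = −13 and 3x + 2y = 13.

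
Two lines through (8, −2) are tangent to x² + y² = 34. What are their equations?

3x − 5y = 34 and 5x + 3y = 34

A line y − (−2) = m(x − (8)) is tangent when its distance from (0, 0) is √34:
[m·(−8) − (2)]² = 34(m² + 1)
15m² + 16m − 15 = 0, so m = 3/5 or m = −5/3.
Through (8, −2) these give 3x − 5y = 34 and 5x + 3y = 34.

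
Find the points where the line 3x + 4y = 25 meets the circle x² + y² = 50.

Substitute y = (25 − 3x)/4:
25x² − 150x − 175 = 0  ⟹  x² − 6x − 7 = 0
x = 7 or x = −1, giving (7, 1) and (−1, 7).

(−1, 7) and (7, 1)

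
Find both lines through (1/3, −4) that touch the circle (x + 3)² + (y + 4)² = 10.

Write the tangent as mx − y + (−4 − m·(1/3)) = 0 and set its distance from the centre to √10:
[m·(−10/3) − (0)]² = 10(m² + 1)
m² − 9 = 0, so m = −3 or m = 3.
With m = −3: 3x + y = −3. With m = 3: 3x − y = 5.

3x + y = −3 and 3x − y = 5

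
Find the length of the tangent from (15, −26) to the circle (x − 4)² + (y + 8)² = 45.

20

The centre is (4, −8) and r = 3√5. The square of the distance from P to the centre is 121 + 324 = 445.
Power of the point: PT² = |PO|² − r² = 400, so PT = 20.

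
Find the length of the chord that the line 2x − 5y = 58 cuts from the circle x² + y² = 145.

2√29

Express y = (−58 + 2x)/5 and substitute into the circle:
29x² − 232x − 261 = 0  ⟹  x² − 8x − 9 = 0
x = 9 or x = −1, giving (9, −8) and (−1, −12).
|(9, −8) − (−1, −12)| = √((10)² + (4)²) = 2√29.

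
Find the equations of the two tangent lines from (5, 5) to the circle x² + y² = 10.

A line y − (5) = m(x − (5)) is tangent when its distance from (0, 0) is √10:
(−5m − (−5))² = 10(m² + 1)
3m² − 10m + 3 = 0, so m = 1/3 or m = 3.
Through (5, 5) these give x − 3y = −10 and 3x − y = 10.

x − 3y = −10 and 3x − y = 10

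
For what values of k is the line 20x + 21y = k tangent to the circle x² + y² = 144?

k = −348 or k = 348

For a tangent, require d(centre, line) = r = 12.
|20·0 + 21·0 − k| / √841 = 12
|k| = 12·29, so k = 348 or k = −348.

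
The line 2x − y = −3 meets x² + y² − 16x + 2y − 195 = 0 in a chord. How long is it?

Substitute y = 2x + 3:
5x² − 180 = 0  ⟹  x² − 36 = 0
x = 6 or x = −6, giving (6, 15) and (−6, −9).
Chord length = distance between (6, 15) and (−6, −9) = √720 = 12√5.

12√5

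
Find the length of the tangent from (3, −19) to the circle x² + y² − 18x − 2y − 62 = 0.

2√73

Centre (9, 1), r² = 144. |PO|² = (−6)² + (−20)² = 436.
The tangent meets the radius at right angles, so tangent² = |PO|² − r² = 436 − 144 = 292.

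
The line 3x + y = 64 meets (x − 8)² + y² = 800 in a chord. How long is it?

16√10

Centre (8, 0), r² = 800. Perpendicular distance d from centre to line = |−40| / √10 = 40/√10.
Chord = 2√(r² − d²) = 2·√(640) = 16√10.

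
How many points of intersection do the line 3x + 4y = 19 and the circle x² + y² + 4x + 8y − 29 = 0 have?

d² = (3·(−2) + 4·(−4) − (19))²/25 = 1681/25; r² = 49.
Since d² > r², the line lies outside the circle.

0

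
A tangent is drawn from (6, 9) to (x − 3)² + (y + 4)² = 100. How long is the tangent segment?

Centre (3, −4), r² = 100. |PO|² = (3)² + (13)² = 178.
The tangent meets the radius at right angles, so tangent² = |PO|² − r² = 178 − 100 = 78.

√78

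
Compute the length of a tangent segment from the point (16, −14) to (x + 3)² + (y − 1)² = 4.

√582

The centre is (−3, 1) and r = 2. The square of the distance from P to the centre is 361 + 225 = 586.
The tangent meets the radius at right angles, so tangent² = |PO|² − r² = 586 − 4 = 582.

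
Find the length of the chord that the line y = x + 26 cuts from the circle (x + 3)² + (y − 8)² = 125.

5√2

The distance from (−3, 8) to the line is 15/√2, and r² = 125.
Half the chord is √(r² − d²) = √(25/2), so the full chord is 5√2.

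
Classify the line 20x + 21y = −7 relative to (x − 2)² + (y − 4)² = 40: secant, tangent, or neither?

Centre (2, 4), r² = 40. Distance² from centre to line = (131)²/841 = 17161/841.
Since d² < r², the line cuts the circle twice.

secant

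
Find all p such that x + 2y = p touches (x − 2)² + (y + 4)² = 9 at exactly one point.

p = −6 ± 3√5

The line touches the circle iff its distance from (2, −4) is 3:
|1·2 + 2·(−4) − p| / √5 = 3
|p − (−6)| = 3√5.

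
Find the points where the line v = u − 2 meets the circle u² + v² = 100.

(−6, −8) and (8, 6)

Substitute v = u − 2:
2u² − 4u − 96 = 0  ⟹  u² − 2u − 48 = 0
u = 8 or u = −6, giving (8, 6) and (−6, −8).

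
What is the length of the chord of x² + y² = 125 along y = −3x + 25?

5√10

The distance from (0, 0) to the line is 25/√10, and r² = 125.
Half the chord is √(r² − d²) = √(125/2), so the full chord is 5√10.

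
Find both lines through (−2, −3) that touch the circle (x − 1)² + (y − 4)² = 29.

5x + 2y = −16 and 2x − 5y = 11

A line y − (−3) = m(x − (−2)) is tangent when its distance from (1, 4) is √29:
[m·(3) − (7)]² = 29(m² + 1)
10m² + 21m − 10 = 0, so m = −5/2 or m = 2/5.
Through (−2, −3) these give 5x + 2y = −16 and 2x − 5y = 11.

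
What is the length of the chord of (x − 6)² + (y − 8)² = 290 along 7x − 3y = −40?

From the line, y = (40 + 7x)/3. Substituting:
58x² + 116x − 2030 = 0  ⟹  x² + 2x − 35 = 0
x = 5 or x = −7, giving (5, 25) and (−7, −3).
Chord length = distance between (5, 25) and (−7, −3) = √928 = 4√58.

4√58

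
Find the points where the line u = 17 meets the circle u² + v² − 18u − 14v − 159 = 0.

(17, −8) and (17, 22)

The line gives u = 17. Substituting into the circle:
v² − 14v − 176 = 0
v = 22 or v = −8, giving (17, 22) and (17, −8).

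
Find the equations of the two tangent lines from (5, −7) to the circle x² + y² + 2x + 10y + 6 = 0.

A line y − (−7) = m(x − (5)) is tangent when its distance from (−1, −5) is 2√5:
(−6m − (2))² = 20(m² + 1)
2m² + 3m − 2 = 0, so m = −2 or m = 1/2.
Through (5, −7) these give 2x + y = 3 and x − 2y = 19.

2x + y = 3 and x − 2y = 19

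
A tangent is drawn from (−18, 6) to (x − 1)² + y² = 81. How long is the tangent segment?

2√79

With centre O = (1, 0), |OP|² = 397 and r² = 81.
By the tangent–radius right angle, tangent length = √(|PO|² − r²) = √316 = 2√79.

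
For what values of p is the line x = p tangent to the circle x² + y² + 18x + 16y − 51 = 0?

p = −23 or p = 5

The line touches the circle iff its distance from (−9, −8) is 14:
|1·(−9) + 0·(−8) − p| / √1 = 14
|p − (−9)| = 14, so p = 5 or p = −23.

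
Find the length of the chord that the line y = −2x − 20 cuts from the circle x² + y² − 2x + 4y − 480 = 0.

The distance from (1, −2) to the line is 20/√5, and r² = 485.
Half the chord is √(r² − d²) = √(405), so the full chord is 18√5.

18√5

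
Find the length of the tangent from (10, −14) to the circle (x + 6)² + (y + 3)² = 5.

2√93

With centre O = (−6, −3), |OP|² = 377 and r² = 5.
By the tangent–radius right angle, tangent length = √(|PO|² − r²) = √372 = 2√93.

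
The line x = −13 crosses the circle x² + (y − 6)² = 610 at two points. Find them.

The line gives x = −13. Substituting into the circle:
y² − 12y − 405 = 0
y = 27 or y = −15, giving (−13, 27) and (−13, −15).

(−13, −15) and (−13, 27)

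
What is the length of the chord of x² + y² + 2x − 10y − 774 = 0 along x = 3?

The distance from (−1, 5) to the line is 4, and r² = 800.
Chord = 2√(r² − d²) = 2·√(784) = 56.

56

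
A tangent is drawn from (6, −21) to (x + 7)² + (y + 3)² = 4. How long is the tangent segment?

Centre (−7, −3), r² = 4. |PO|² = (13)² + (−18)² = 493.
Power of the point: PT² = |PO|² − r² = 489, so PT = √489.

√489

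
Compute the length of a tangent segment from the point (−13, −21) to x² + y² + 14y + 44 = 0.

6√10

With centre O = (0, −7), |OP|² = 365 and r² = 5.
The tangent meets the radius at right angles, so tangent² = |PO|² − r² = 365 − 5 = 360.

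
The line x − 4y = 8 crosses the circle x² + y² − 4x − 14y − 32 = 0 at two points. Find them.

(0, −2) and (8, 0)

Substitute y = (−8 + x)/4:
17x² − 136x = 0  ⟹  x² − 8x = 0
x = 8 or x = 0, giving (8, 0) and (0, −2).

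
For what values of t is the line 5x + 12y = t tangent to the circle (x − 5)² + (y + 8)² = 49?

The line touches the circle iff its distance from (5, −8) is 7:
|5·5 + 12·(−8) − t| / √169 = 7
|t − (−71)| = 7·13, so t = 20 or t = −162.

t = −162 or t = 20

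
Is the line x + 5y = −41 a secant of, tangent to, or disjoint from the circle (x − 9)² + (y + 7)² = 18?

secant

Substituting the line into the circle gives 26x² − 438x + 1611 = 0.
Δ = 191844 − 167544 = 24300.
Two real roots: the line is a secant.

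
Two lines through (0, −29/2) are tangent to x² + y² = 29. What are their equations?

5x − 2y = 29 and 5x + 2y = −29

Let a tangent through (0, −29/2) have slope m. Its distance from (0, 0) must equal √29:
(0m − (29/2))² = 29(m² + 1)
4m² − 25 = 0, so m = 5/2 or m = −5/2.
With m = 5/2: 5x − 2y = 29. With m = −5/2: 5x + 2y = −29.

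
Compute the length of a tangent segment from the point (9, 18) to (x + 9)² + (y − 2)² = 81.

√499

Centre (−9, 2), r² = 81. |PO|² = (18)² + (16)² = 580.
Power of the point: PT² = |PO|² − r² = 499, so PT = √499.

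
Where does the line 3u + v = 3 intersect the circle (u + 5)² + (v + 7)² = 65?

Express v = −3u + 3 and substitute into the circle:
10u² − 50u + 60 = 0  ⟹  u² − 5u + 6 = 0
u = 3 or u = 2, giving (3, −6) and (2, −3).

(2, −3) and (3, −6)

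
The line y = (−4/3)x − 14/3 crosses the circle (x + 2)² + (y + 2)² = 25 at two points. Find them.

Substitute y = (−14 − 4x)/3:
25x² + 100x − 125 = 0  ⟹  x² + 4x − 5 = 0
x = 1 or x = −5, giving (1, −6) and (−5, 2).

(−5, 2) and (1, −6)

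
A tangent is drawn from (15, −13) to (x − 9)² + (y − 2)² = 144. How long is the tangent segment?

3√13

With centre O = (9, 2), |OP|² = 261 and r² = 144.
The tangent meets the radius at right angles, so tangent² = |PO|² − r² = 261 − 144 = 117.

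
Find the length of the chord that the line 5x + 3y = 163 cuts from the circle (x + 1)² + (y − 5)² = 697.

Centre (−1, 5), r² = 697. Perpendicular distance d from centre to line = |−153| / √34 = 153/√34.
Chord = 2√(r² − d²) = 2·√(17/2) = √34.

√34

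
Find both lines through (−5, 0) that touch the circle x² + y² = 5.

x + 2y = −5 and x − 2y = −5

Let a tangent through (−5, 0) have slope m. Its distance from (0, 0) must equal √5:
[m·(5) − (0)]² = 5(m² + 1)
4m² − 1 = 0, so m = −1/2 or m = 1/2.
With m = −1/2: x + 2y = −5. With m = 1/2: x − 2y = −5.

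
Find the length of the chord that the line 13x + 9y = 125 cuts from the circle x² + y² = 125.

Centre (0, 0), r² = 125. Perpendicular distance d from centre to line = |−125| / √250 = 125/√250.
Half the chord is √(r² − d²) = √(125/2), so the full chord is 5√10.

5√10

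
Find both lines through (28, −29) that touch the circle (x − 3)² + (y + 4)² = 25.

4x + 3y = 25 and 3x + 4y = −32

Let a tangent through (28, −29) have slope m. Its distance from (3, −4) must equal 5:
[m·(−25) − (25)]² = 25(m² + 1)
12m² + 25m + 12 = 0, so m = −4/3 or m = −3/4.
Through (28, −29) these give 4x + 3y = 25 and 3x + 4y = −32.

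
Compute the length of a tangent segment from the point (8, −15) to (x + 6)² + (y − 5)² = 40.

Centre (−6, 5), r² = 40. |PO|² = (14)² + (−20)² = 596.
By the tangent–radius right angle, tangent length = √(|PO|² − r²) = √556 = 2√139.

2√139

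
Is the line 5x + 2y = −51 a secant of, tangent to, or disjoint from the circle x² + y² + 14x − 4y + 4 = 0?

secant

Substituting the line into the circle gives 29x² + 606x + 3025 = 0.
Δ = 367236 − 350900 = 16336.
Two real roots: the line is a secant.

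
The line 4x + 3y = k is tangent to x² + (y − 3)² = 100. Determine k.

k = −41 or k = 59

For a tangent, require d(centre, line) = r = 10.
|4·0 + 3·3 − k| / √25 = 10
|k − (9)| = 10·5, so k = 59 or k = −41.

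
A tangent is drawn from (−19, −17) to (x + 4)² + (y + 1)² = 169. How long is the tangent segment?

2√78

With centre O = (−4, −1), |OP|² = 481 and r² = 169.
By the tangent–radius right angle, tangent length = √(|PO|² − r²) = √312 = 2√78.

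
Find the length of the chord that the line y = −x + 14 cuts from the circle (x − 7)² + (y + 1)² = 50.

Substitute y = −x + 14:
2x² − 44x + 224 = 0  ⟹  x² − 22x + 112 = 0
x = 14 or x = 8, giving (14, 0) and (8, 6).
Chord length = distance between (14, 0) and (8, 6) = √72 = 6√2.

6√2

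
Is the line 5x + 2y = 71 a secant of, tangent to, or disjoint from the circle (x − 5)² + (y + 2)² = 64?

disjoint

d² = (5·5 + 2·(−2) − (71))²/29 = 2500/29; r² = 64.
Since d² > r², the line lies outside the circle.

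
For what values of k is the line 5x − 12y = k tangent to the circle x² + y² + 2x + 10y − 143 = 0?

Tangency holds when the distance from the centre (−1, −5) to the line equals the radius 13:
|5·(−1) − 12·(−5) − k| / √169 = 13
|k − (55)| = 13·13, so k = 224 or k = −114.

k = −114 or k = 224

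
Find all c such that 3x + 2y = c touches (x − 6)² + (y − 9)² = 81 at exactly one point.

c = 36 ± 9√13

The line touches the circle iff its distance from (6, 9) is 9:
|3·6 + 2·9 − c| / √13 = 9
|c − (36)| = 9√13.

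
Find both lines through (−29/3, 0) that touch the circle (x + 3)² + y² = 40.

Let a tangent through (−29/3, 0) have slope m. Its distance from (−3, 0) must equal 2√10:
[m·(20/3) − (0)]² = 40(m² + 1)
m² − 9 = 0, so m = −3 or m = 3.
Through (−29/3, 0) these give 3x + y = −29 and 3x − y = −29.

3x + y = −29 and 3x − y = −29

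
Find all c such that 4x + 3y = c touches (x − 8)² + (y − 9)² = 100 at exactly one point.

c = 9 or c = 109

For a tangent, require d(centre, line) = r = 10.
|4·8 + 3·9 − c| / √25 = 10
|c − (59)| = 10·5, so c = 109 or c = 9.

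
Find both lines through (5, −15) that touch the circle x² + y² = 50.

A line y − (−15) = m(x − (5)) is tangent when its distance from (0, 0) is 5√2:
[m·(−5) − (15)]² = 50(m² + 1)
m² − 6m − 7 = 0, so m = 7 or m = −1.
With m = 7: 7x − y = 50. With m = −1: x + y = −10.

7x − y = 50 and x + y = −10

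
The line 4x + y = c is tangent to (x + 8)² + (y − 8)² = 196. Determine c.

c = −24 ± 14√17

Tangency holds when the distance from the centre (−8, 8) to the line equals the radius 14:
|4·(−8) + 1·8 − c| / √17 = 14
|c − (−24)| = 14√17.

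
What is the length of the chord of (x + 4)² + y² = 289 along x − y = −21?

17√2

Centre (−4, 0), r² = 289. Perpendicular distance d from centre to line = |17| / √2 = 17/√2.
Half the chord is √(r² − d²) = √(289/2), so the full chord is 17√2.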